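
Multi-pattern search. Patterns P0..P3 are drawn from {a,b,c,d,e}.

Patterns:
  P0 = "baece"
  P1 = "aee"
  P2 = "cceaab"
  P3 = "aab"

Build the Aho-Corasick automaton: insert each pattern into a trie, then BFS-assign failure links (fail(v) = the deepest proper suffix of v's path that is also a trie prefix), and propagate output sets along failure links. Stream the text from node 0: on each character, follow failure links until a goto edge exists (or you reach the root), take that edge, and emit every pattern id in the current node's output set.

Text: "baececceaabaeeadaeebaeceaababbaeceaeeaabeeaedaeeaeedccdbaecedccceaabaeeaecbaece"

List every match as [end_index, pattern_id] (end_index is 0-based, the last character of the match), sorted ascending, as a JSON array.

Build automaton:
Trie nodes:
  0='ε' goto a→6 b→1 c→9
  1='b' goto a→2
  2='ba' goto e→3
  3='bae' goto c→4
  4='baec' goto e→5
  5='baece' goto ·  ←P0
  6='a' goto a→15 e→7
  7='ae' goto e→8
  8='aee' goto ·  ←P1
  9='c' goto c→10
  10='cc' goto e→11
  11='cce' goto a→12
  12='ccea' goto a→13
  13='cceaa' goto b→14
  14='cceaab' goto ·  ←P2
  15='aa' goto b→16
  16='aab' goto ·  ←P3

BFS fail/out derivation:
  n1('b'): parent n0 fail=0; on 'b' 0 → fail=0;  out ∅∪∅=∅
  n6('a'): parent n0 fail=0; on 'a' 0 → fail=0;  out ∅∪∅=∅
  n9('c'): parent n0 fail=0; on 'c' 0 → fail=0;  out ∅∪∅=∅
  n2('ba'): parent n1 fail=0; on 'a' 0 → fail=6;  out ∅∪∅=∅
  n7('ae'): parent n6 fail=0; on 'e' 0 → fail=0;  out ∅∪∅=∅
  n10('cc'): parent n9 fail=0; on 'c' 0 → fail=9;  out ∅∪∅=∅
  n15('aa'): parent n6 fail=0; on 'a' 0 → fail=6;  out ∅∪∅=∅
  n3('bae'): parent n2 fail=6; on 'e' 6 → fail=7;  out ∅∪∅=∅
  n8('aee'): parent n7 fail=0; on 'e' 0 → fail=0;  out {1}∪∅={1}
  n11('cce'): parent n10 fail=9; on 'e' 9→0 → fail=0;  out ∅∪∅=∅
  n16('aab'): parent n15 fail=6; on 'b' 6→0 → fail=1;  out {3}∪∅={3}
  n4('baec'): parent n3 fail=7; on 'c' 7→0 → fail=9;  out ∅∪∅=∅
  n12('ccea'): parent n11 fail=0; on 'a' 0 → fail=6;  out ∅∪∅=∅
  n5('baece'): parent n4 fail=9; on 'e' 9→0 → fail=0;  out {0}∪∅={0}
  n13('cceaa'): parent n12 fail=6; on 'a' 6 → fail=15;  out ∅∪∅=∅
  n14('cceaab'): parent n13 fail=15; on 'b' 15 → fail=16;  out {2}∪{3}={2,3}

Scan:
pos 0 'b': at 1
pos 1 'a': at 2
pos 2 'e': at 3
pos 3 'c': at 4
pos 4 'e': at 5  emit P0@[0:4]
pos 5 'c': at 9 (via fail)
pos 6 'c': at 10
pos 7 'e': at 11
pos 8 'a': at 12
pos 9 'a': at 13
pos 10 'b': at 14  emit P2@[5:10],P3@[8:10]
pos 11 'a': at 2 (via fail)
pos 12 'e': at 3
pos 13 'e': at 8 (via fail)  emit P1@[11:13]
pos 14 'a': at 6 (via fail)
pos 15 'd': at 0 (via fail)
pos 16 'a': at 6
pos 17 'e': at 7
pos 18 'e': at 8  emit P1@[16:18]
pos 19 'b': at 1 (via fail)
pos 20 'a': at 2
pos 21 'e': at 3
pos 22 'c': at 4
pos 23 'e': at 5  emit P0@[19:23]
pos 24 'a': at 6 (via fail)
pos 25 'a': at 15
pos 26 'b': at 16  emit P3@[24:26]
pos 27 'a': at 2 (via fail)
pos 28 'b': at 1 (via fail)
pos 29 'b': at 1 (via fail)
pos 30 'a': at 2
pos 31 'e': at 3
pos 32 'c': at 4
pos 33 'e': at 5  emit P0@[29:33]
pos 34 'a': at 6 (via fail)
pos 35 'e': at 7
pos 36 'e': at 8  emit P1@[34:36]
pos 37 'a': at 6 (via fail)
pos 38 'a': at 15
pos 39 'b': at 16  emit P3@[37:39]
pos 40 'e': at 0 (via fail)
pos 41 'e': at 0
pos 42 'a': at 6
pos 43 'e': at 7
pos 44 'd': at 0 (via fail)
pos 45 'a': at 6
pos 46 'e': at 7
pos 47 'e': at 8  emit P1@[45:47]
pos 48 'a': at 6 (via fail)
pos 49 'e': at 7
pos 50 'e': at 8  emit P1@[48:50]
pos 51 'd': at 0 (via fail)
pos 52 'c': at 9
pos 53 'c': at 10
pos 54 'd': at 0 (via fail)
pos 55 'b': at 1
pos 56 'a': at 2
pos 57 'e': at 3
pos 58 'c': at 4
pos 59 'e': at 5  emit P0@[55:59]
pos 60 'd': at 0 (via fail)
pos 61 'c': at 9
pos 62 'c': at 10
pos 63 'c': at 10 (via fail)
pos 64 'e': at 11
pos 65 'a': at 12
pos 66 'a': at 13
pos 67 'b': at 14  emit P2@[62:67],P3@[65:67]
pos 68 'a': at 2 (via fail)
pos 69 'e': at 3
pos 70 'e': at 8 (via fail)  emit P1@[68:70]
pos 71 'a': at 6 (via fail)
pos 72 'e': at 7
pos 73 'c': at 9 (via fail)
pos 74 'b': at 1 (via fail)
pos 75 'a': at 2
pos 76 'e': at 3
pos 77 'c': at 4
pos 78 'e': at 5  emit P0@[74:78]

Matches: [[4,0],[10,2],[10,3],[13,1],[18,1],[23,0],[26,3],[33,0],[36,1],[39,3],[47,1],[50,1],[59,0],[67,2],[67,3],[70,1],[78,0]]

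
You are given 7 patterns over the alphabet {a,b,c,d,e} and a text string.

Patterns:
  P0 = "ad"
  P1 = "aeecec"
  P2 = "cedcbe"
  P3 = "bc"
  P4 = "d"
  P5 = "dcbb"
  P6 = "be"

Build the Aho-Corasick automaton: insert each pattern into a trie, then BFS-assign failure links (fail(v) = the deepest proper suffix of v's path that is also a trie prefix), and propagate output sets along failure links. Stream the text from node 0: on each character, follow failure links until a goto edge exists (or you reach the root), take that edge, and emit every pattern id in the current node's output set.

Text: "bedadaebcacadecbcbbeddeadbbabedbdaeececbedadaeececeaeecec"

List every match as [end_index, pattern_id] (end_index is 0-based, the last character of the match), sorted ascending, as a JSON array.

Build automaton:
Trie (insert patterns):
  n0 'ε': a→1 b→14 c→8 d→16
  n1 'a': d→2 e→3
  n2 'ad': ·  [P0 ends]
  n3 'ae': e→4
  n4 'aee': c→5
  n5 'aeec': e→6
  n6 'aeece': c→7
  n7 'aeecec': ·  [P1 ends]
  n8 'c': e→9
  n9 'ce': d→10
  n10 'ced': c→11
  n11 'cedc': b→12
  n12 'cedcb': e→13
  n13 'cedcbe': ·  [P2 ends]
  n14 'b': c→15 e→20
  n15 'bc': ·  [P3 ends]
  n16 'd': c→17  [P4 ends]
  n17 'dc': b→18
  n18 'dcb': b→19
  n19 'dcbb': ·  [P5 ends]
  n20 'be': ·  [P6 ends]

BFS fail/out derivation:
  fail(1) 'a': from fail(0)=0 chase 'a': 0 ⇒ 0;  out=∅∪out(0)=∅
  fail(8) 'c': from fail(0)=0 chase 'c': 0 ⇒ 0;  out=∅∪out(0)=∅
  fail(14) 'b': from fail(0)=0 chase 'b': 0 ⇒ 0;  out=∅∪out(0)=∅
  fail(16) 'd': from fail(0)=0 chase 'd': 0 ⇒ 0;  out={4}∪out(0)={4}
  fail(2) 'ad': from fail(1)=0 chase 'd': 0 ⇒ 16;  out={0}∪out(16)={0,4}
  fail(3) 'ae': from fail(1)=0 chase 'e': 0 ⇒ 0;  out=∅∪out(0)=∅
  fail(9) 'ce': from fail(8)=0 chase 'e': 0 ⇒ 0;  out=∅∪out(0)=∅
  fail(15) 'bc': from fail(14)=0 chase 'c': 0 ⇒ 8;  out={3}∪out(8)={3}
  fail(17) 'dc': from fail(16)=0 chase 'c': 0 ⇒ 8;  out=∅∪out(8)=∅
  fail(20) 'be': from fail(14)=0 chase 'e': 0 ⇒ 0;  out={6}∪out(0)={6}
  fail(4) 'aee': from fail(3)=0 chase 'e': 0 ⇒ 0;  out=∅∪out(0)=∅
  fail(10) 'ced': from fail(9)=0 chase 'd': 0 ⇒ 16;  out=∅∪out(16)={4}
  fail(18) 'dcb': from fail(17)=8 chase 'b': 8→0 ⇒ 14;  out=∅∪out(14)=∅
  fail(5) 'aeec': from fail(4)=0 chase 'c': 0 ⇒ 8;  out=∅∪out(8)=∅
  fail(11) 'cedc': from fail(10)=16 chase 'c': 16 ⇒ 17;  out=∅∪out(17)=∅
  fail(19) 'dcbb': from fail(18)=14 chase 'b': 14→0 ⇒ 14;  out={5}∪out(14)={5}
  fail(6) 'aeece': from fail(5)=8 chase 'e': 8 ⇒ 9;  out=∅∪out(9)=∅
  fail(12) 'cedcb': from fail(11)=17 chase 'b': 17 ⇒ 18;  out=∅∪out(18)=∅
  fail(7) 'aeecec': from fail(6)=9 chase 'c': 9→0 ⇒ 8;  out={1}∪out(8)={1}
  fail(13) 'cedcbe': from fail(12)=18 chase 'e': 18→14 ⇒ 20;  out={2}∪out(20)={2,6}

Run:
pos 0 'b': at 14
pos 1 'e': at 20  ** P6@[0:1]
pos 2 'd': at 16 ·f  ** P4@[2:2]
pos 3 'a': at 1 ·f
pos 4 'd': at 2  ** P0@[3:4],P4@[4:4]
pos 5 'a': at 1 ·f
pos 6 'e': at 3
pos 7 'b': at 14 ·f
pos 8 'c': at 15  ** P3@[7:8]
pos 9 'a': at 1 ·f
pos 10 'c': at 8 ·f
pos 11 'a': at 1 ·f
pos 12 'd': at 2  ** P0@[11:12],P4@[12:12]
pos 13 'e': at 0 ·f
pos 14 'c': at 8
pos 15 'b': at 14 ·f
pos 16 'c': at 15  ** P3@[15:16]
pos 17 'b': at 14 ·f
pos 18 'b': at 14 ·f
pos 19 'e': at 20  ** P6@[18:19]
pos 20 'd': at 16 ·f  ** P4@[20:20]
pos 21 'd': at 16 ·f  ** P4@[21:21]
pos 22 'e': at 0 ·f
pos 23 'a': at 1
pos 24 'd': at 2  ** P0@[23:24],P4@[24:24]
pos 25 'b': at 14 ·f
pos 26 'b': at 14 ·f
pos 27 'a': at 1 ·f
pos 28 'b': at 14 ·f
pos 29 'e': at 20  ** P6@[28:29]
pos 30 'd': at 16 ·f  ** P4@[30:30]
pos 31 'b': at 14 ·f
pos 32 'd': at 16 ·f  ** P4@[32:32]
pos 33 'a': at 1 ·f
pos 34 'e': at 3
pos 35 'e': at 4
pos 36 'c': at 5
pos 37 'e': at 6
pos 38 'c': at 7  ** P1@[33:38]
pos 39 'b': at 14 ·f
pos 40 'e': at 20  ** P6@[39:40]
pos 41 'd': at 16 ·f  ** P4@[41:41]
pos 42 'a': at 1 ·f
pos 43 'd': at 2  ** P0@[42:43],P4@[43:43]
pos 44 'a': at 1 ·f
pos 45 'e': at 3
pos 46 'e': at 4
pos 47 'c': at 5
pos 48 'e': at 6
pos 49 'c': at 7  ** P1@[44:49]
pos 50 'e': at 9 ·f
pos 51 'a': at 1 ·f
pos 52 'e': at 3
pos 53 'e': at 4
pos 54 'c': at 5
pos 55 'e': at 6
pos 56 'c': at 7  ** P1@[51:56]

Matches: [[1,6],[2,4],[4,0],[4,4],[8,3],[12,0],[12,4],[16,3],[19,6],[20,4],[21,4],[24,0],[24,4],[29,6],[30,4],[32,4],[38,1],[40,6],[41,4],[43,0],[43,4],[49,1],[56,1]]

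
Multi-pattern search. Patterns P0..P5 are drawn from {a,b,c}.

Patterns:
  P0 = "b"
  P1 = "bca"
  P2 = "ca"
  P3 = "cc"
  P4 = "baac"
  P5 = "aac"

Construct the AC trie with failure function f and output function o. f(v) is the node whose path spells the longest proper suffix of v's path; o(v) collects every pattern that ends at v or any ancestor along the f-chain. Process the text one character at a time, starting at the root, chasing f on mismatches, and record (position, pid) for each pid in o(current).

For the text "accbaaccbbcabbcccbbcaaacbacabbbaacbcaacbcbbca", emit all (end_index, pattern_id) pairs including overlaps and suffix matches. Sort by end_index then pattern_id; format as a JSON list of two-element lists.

Construct AC machine:
Trie (insert patterns):
  n0 'ε': a→10 b→1 c→4
  n1 'b': a→7 c→2  ←P0
  n2 'bc': a→3
  n3 'bca': ·  ←P1
  n4 'c': a→5 c→6
  n5 'ca': ·  ←P2
  n6 'cc': ·  ←P3
  n7 'ba': a→8
  n8 'baa': c→9
  n9 'baac': ·  ←P4
  n10 'a': a→11
  n11 'aa': c→12
  n12 'aac': ·  ←P5

Failure links (BFS by depth):
  fail(1) 'b': from fail(0)=0 chase 'b': 0 ⇒ 0;  out={0}∪out(0)={0}
  fail(4) 'c': from fail(0)=0 chase 'c': 0 ⇒ 0;  out=∅∪out(0)=∅
  fail(10) 'a': from fail(0)=0 chase 'a': 0 ⇒ 0;  out=∅∪out(0)=∅
  fail(2) 'bc': from fail(1)=0 chase 'c': 0 ⇒ 4;  out=∅∪out(4)=∅
  fail(5) 'ca': from fail(4)=0 chase 'a': 0 ⇒ 10;  out={2}∪out(10)={2}
  fail(6) 'cc': from fail(4)=0 chase 'c': 0 ⇒ 4;  out={3}∪out(4)={3}
  fail(7) 'ba': from fail(1)=0 chase 'a': 0 ⇒ 10;  out=∅∪out(10)=∅
  fail(11) 'aa': from fail(10)=0 chase 'a': 0 ⇒ 10;  out=∅∪out(10)=∅
  fail(3) 'bca': from fail(2)=4 chase 'a': 4 ⇒ 5;  out={1}∪out(5)={1,2}
  fail(8) 'baa': from fail(7)=10 chase 'a': 10 ⇒ 11;  out=∅∪out(11)=∅
  fail(12) 'aac': from fail(11)=10 chase 'c': 10→0 ⇒ 4;  out={5}∪out(4)={5}
  fail(9) 'baac': from fail(8)=11 chase 'c': 11 ⇒ 12;  out={4}∪out(12)={4,5}

Run:
i=0 'a': node 0→10
i=1 'c': node 10→4 (fail-walked)
i=2 'c': node 4→6  ** P3@[1:2]
i=3 'b': node 6→1 (fail-walked)  ** P0@[3:3]
i=4 'a': node 1→7
i=5 'a': node 7→8
i=6 'c': node 8→9  ** P4@[3:6],P5@[4:6]
i=7 'c': node 9→6 (fail-walked)  ** P3@[6:7]
i=8 'b': node 6→1 (fail-walked)  ** P0@[8:8]
i=9 'b': node 1→1 (fail-walked)  ** P0@[9:9]
i=10 'c': node 1→2
i=11 'a': node 2→3  ** P1@[9:11],P2@[10:11]
i=12 'b': node 3→1 (fail-walked)  ** P0@[12:12]
i=13 'b': node 1→1 (fail-walked)  ** P0@[13:13]
i=14 'c': node 1→2
i=15 'c': node 2→6 (fail-walked)  ** P3@[14:15]
i=16 'c': node 6→6 (fail-walked)  ** P3@[15:16]
i=17 'b': node 6→1 (fail-walked)  ** P0@[17:17]
i=18 'b': node 1→1 (fail-walked)  ** P0@[18:18]
i=19 'c': node 1→2
i=20 'a': node 2→3  ** P1@[18:20],P2@[19:20]
i=21 'a': node 3→11 (fail-walked)
i=22 'a': node 11→11 (fail-walked)
i=23 'c': node 11→12  ** P5@[21:23]
i=24 'b': node 12→1 (fail-walked)  ** P0@[24:24]
i=25 'a': node 1→7
i=26 'c': node 7→4 (fail-walked)
i=27 'a': node 4→5  ** P2@[26:27]
i=28 'b': node 5→1 (fail-walked)  ** P0@[28:28]
i=29 'b': node 1→1 (fail-walked)  ** P0@[29:29]
i=30 'b': node 1→1 (fail-walked)  ** P0@[30:30]
i=31 'a': node 1→7
i=32 'a': node 7→8
i=33 'c': node 8→9  ** P4@[30:33],P5@[31:33]
i=34 'b': node 9→1 (fail-walked)  ** P0@[34:34]
i=35 'c': node 1→2
i=36 'a': node 2→3  ** P1@[34:36],P2@[35:36]
i=37 'a': node 3→11 (fail-walked)
i=38 'c': node 11→12  ** P5@[36:38]
i=39 'b': node 12→1 (fail-walked)  ** P0@[39:39]
i=40 'c': node 1→2
i=41 'b': node 2→1 (fail-walked)  ** P0@[41:41]
i=42 'b': node 1→1 (fail-walked)  ** P0@[42:42]
i=43 'c': node 1→2
i=44 'a': node 2→3  ** P1@[42:44],P2@[43:44]

Result: [[2,3],[3,0],[6,4],[6,5],[7,3],[8,0],[9,0],[11,1],[11,2],[12,0],[13,0],[15,3],[16,3],[17,0],[18,0],[20,1],[20,2],[23,5],[24,0],[27,2],[28,0],[29,0],[30,0],[33,4],[33,5],[34,0],[36,1],[36,2],[38,5],[39,0],[41,0],[42,0],[44,1],[44,2]]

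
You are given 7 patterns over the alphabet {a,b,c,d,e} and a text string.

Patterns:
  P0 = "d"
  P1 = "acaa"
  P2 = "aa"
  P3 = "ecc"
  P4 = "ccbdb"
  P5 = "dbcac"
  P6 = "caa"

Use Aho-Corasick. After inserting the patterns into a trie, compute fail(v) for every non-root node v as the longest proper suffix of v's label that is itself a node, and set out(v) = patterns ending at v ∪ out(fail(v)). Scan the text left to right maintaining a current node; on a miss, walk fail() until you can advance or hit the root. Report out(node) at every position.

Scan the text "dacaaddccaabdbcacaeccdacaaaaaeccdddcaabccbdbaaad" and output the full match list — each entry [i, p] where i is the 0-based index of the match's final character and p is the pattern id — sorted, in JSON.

Build:
Trie nodes:
  n0 'ε': a→2 c→10 d→1 e→7
  n1 'd': b→15  ←P0
  n2 'a': a→6 c→3
  n3 'ac': a→4
  n4 'aca': a→5
  n5 'acaa': ·  ←P1
  n6 'aa': ·  ←P2
  n7 'e': c→8
  n8 'ec': c→9
  n9 'ecc': ·  ←P3
  n10 'c': a→19 c→11
  n11 'cc': b→12
  n12 'ccb': d→13
  n13 'ccbd': b→14
  n14 'ccbdb': ·  ←P4
  n15 'db': c→16
  n16 'dbc': a→17
  n17 'dbca': c→18
  n18 'dbcac': ·  ←P5
  n19 'ca': a→20
  n20 'caa': ·  ←P6

Failure links (BFS by depth):
  n1('d'): parent n0 fail=0; on 'd' 0 → fail=0;  out {0}∪∅={0}
  n2('a'): parent n0 fail=0; on 'a' 0 → fail=0;  out ∅∪∅=∅
  n7('e'): parent n0 fail=0; on 'e' 0 → fail=0;  out ∅∪∅=∅
  n10('c'): parent n0 fail=0; on 'c' 0 → fail=0;  out ∅∪∅=∅
  n3('ac'): parent n2 fail=0; on 'c' 0 → fail=10;  out ∅∪∅=∅
  n6('aa'): parent n2 fail=0; on 'a' 0 → fail=2;  out {2}∪∅={2}
  n8('ec'): parent n7 fail=0; on 'c' 0 → fail=10;  out ∅∪∅=∅
  n11('cc'): parent n10 fail=0; on 'c' 0 → fail=10;  out ∅∪∅=∅
  n15('db'): parent n1 fail=0; on 'b' 0 → fail=0;  out ∅∪∅=∅
  n19('ca'): parent n10 fail=0; on 'a' 0 → fail=2;  out ∅∪∅=∅
  n4('aca'): parent n3 fail=10; on 'a' 10 → fail=19;  out ∅∪∅=∅
  n9('ecc'): parent n8 fail=10; on 'c' 10 → fail=11;  out {3}∪∅={3}
  n12('ccb'): parent n11 fail=10; on 'b' 10→0 → fail=0;  out ∅∪∅=∅
  n16('dbc'): parent n15 fail=0; on 'c' 0 → fail=10;  out ∅∪∅=∅
  n20('caa'): parent n19 fail=2; on 'a' 2 → fail=6;  out {6}∪{2}={2,6}
  n5('acaa'): parent n4 fail=19; on 'a' 19 → fail=20;  out {1}∪{2,6}={1,2,6}
  n13('ccbd'): parent n12 fail=0; on 'd' 0 → fail=1;  out ∅∪{0}={0}
  n17('dbca'): parent n16 fail=10; on 'a' 10 → fail=19;  out ∅∪∅=∅
  n14('ccbdb'): parent n13 fail=1; on 'b' 1 → fail=15;  out {4}∪∅={4}
  n18('dbcac'): parent n17 fail=19; on 'c' 19→2 → fail=3;  out {5}∪∅={5}

Run:
[0] read 'd'  n0⇒n1  → match P0@[0:0]
[1] read 'a'  n1⇒n2 (fail-walked)
[2] read 'c'  n2⇒n3
[3] read 'a'  n3⇒n4
[4] read 'a'  n4⇒n5  → match P1@[1:4],P2@[3:4],P6@[2:4]
[5] read 'd'  n5⇒n1 (fail-walked)  → match P0@[5:5]
[6] read 'd'  n1⇒n1 (fail-walked)  → match P0@[6:6]
[7] read 'c'  n1⇒n10 (fail-walked)
[8] read 'c'  n10⇒n11
[9] read 'a'  n11⇒n19 (fail-walked)
[10] read 'a'  n19⇒n20  → match P2@[9:10],P6@[8:10]
[11] read 'b'  n20⇒n0 (fail-walked)
[12] read 'd'  n0⇒n1  → match P0@[12:12]
[13] read 'b'  n1⇒n15
[14] read 'c'  n15⇒n16
[15] read 'a'  n16⇒n17
[16] read 'c'  n17⇒n18  → match P5@[12:16]
[17] read 'a'  n18⇒n4 (fail-walked)
[18] read 'e'  n4⇒n7 (fail-walked)
[19] read 'c'  n7⇒n8
[20] read 'c'  n8⇒n9  → match P3@[18:20]
[21] read 'd'  n9⇒n1 (fail-walked)  → match P0@[21:21]
[22] read 'a'  n1⇒n2 (fail-walked)
[23] read 'c'  n2⇒n3
[24] read 'a'  n3⇒n4
[25] read 'a'  n4⇒n5  → match P1@[22:25],P2@[24:25],P6@[23:25]
[26] read 'a'  n5⇒n6 (fail-walked)  → match P2@[25:26]
[27] read 'a'  n6⇒n6 (fail-walked)  → match P2@[26:27]
[28] read 'a'  n6⇒n6 (fail-walked)  → match P2@[27:28]
[29] read 'e'  n6⇒n7 (fail-walked)
[30] read 'c'  n7⇒n8
[31] read 'c'  n8⇒n9  → match P3@[29:31]
[32] read 'd'  n9⇒n1 (fail-walked)  → match P0@[32:32]
[33] read 'd'  n1⇒n1 (fail-walked)  → match P0@[33:33]
[34] read 'd'  n1⇒n1 (fail-walked)  → match P0@[34:34]
[35] read 'c'  n1⇒n10 (fail-walked)
[36] read 'a'  n10⇒n19
[37] read 'a'  n19⇒n20  → match P2@[36:37],P6@[35:37]
[38] read 'b'  n20⇒n0 (fail-walked)
[39] read 'c'  n0⇒n10
[40] read 'c'  n10⇒n11
[41] read 'b'  n11⇒n12
[42] read 'd'  n12⇒n13  → match P0@[42:42]
[43] read 'b'  n13⇒n14  → match P4@[39:43]
[44] read 'a'  n14⇒n2 (fail-walked)
[45] read 'a'  n2⇒n6  → match P2@[44:45]
[46] read 'a'  n6⇒n6 (fail-walked)  → match P2@[45:46]
[47] read 'd'  n6⇒n1 (fail-walked)  → match P0@[47:47]

All matches (sorted): [[0,0],[4,1],[4,2],[4,6],[5,0],[6,0],[10,2],[10,6],[12,0],[16,5],[20,3],[21,0],[25,1],[25,2],[25,6],[26,2],[27,2],[28,2],[31,3],[32,0],[33,0],[34,0],[37,2],[37,6],[42,0],[43,4],[45,2],[46,2],[47,0]]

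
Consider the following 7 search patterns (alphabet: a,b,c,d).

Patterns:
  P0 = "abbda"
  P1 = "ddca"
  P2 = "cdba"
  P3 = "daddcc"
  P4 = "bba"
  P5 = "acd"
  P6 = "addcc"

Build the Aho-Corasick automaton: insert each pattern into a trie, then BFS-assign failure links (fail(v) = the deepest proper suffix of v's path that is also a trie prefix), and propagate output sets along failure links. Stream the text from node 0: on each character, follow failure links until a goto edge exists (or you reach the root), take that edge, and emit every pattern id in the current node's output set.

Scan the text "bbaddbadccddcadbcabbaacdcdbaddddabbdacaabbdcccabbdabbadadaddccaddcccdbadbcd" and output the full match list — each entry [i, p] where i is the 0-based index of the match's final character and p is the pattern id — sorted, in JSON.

Construct AC machine:
Trie (insert patterns):
  0='ε' goto a→1 b→19 c→10 d→6
  1='a' goto b→2 c→22 d→24
  2='ab' goto b→3
  3='abb' goto d→4
  4='abbd' goto a→5
  5='abbda' goto ·  [P0 ends]
  6='d' goto a→14 d→7
  7='dd' goto c→8
  8='ddc' goto a→9
  9='ddca' goto ·  [P1 ends]
  10='c' goto d→11
  11='cd' goto b→12
  12='cdb' goto a→13
  13='cdba' goto ·  [P2 ends]
  14='da' goto d→15
  15='dad' goto d→16
  16='dadd' goto c→17
  17='daddc' goto c→18
  18='daddcc' goto ·  [P3 ends]
  19='b' goto b→20
  20='bb' goto a→21
  21='bba' goto ·  [P4 ends]
  22='ac' goto d→23
  23='acd' goto ·  [P5 ends]
  24='ad' goto d→25
  25='add' goto c→26
  26='addc' goto c→27
  27='addcc' goto ·  [P6 ends]

Failure links (BFS by depth):
  fail(1) 'a': from fail(0)=0 chase 'a': 0 ⇒ 0;  out=∅∪out(0)=∅
  fail(6) 'd': from fail(0)=0 chase 'd': 0 ⇒ 0;  out=∅∪out(0)=∅
  fail(10) 'c': from fail(0)=0 chase 'c': 0 ⇒ 0;  out=∅∪out(0)=∅
  fail(19) 'b': from fail(0)=0 chase 'b': 0 ⇒ 0;  out=∅∪out(0)=∅
  fail(2) 'ab': from fail(1)=0 chase 'b': 0 ⇒ 19;  out=∅∪out(19)=∅
  fail(7) 'dd': from fail(6)=0 chase 'd': 0 ⇒ 6;  out=∅∪out(6)=∅
  fail(11) 'cd': from fail(10)=0 chase 'd': 0 ⇒ 6;  out=∅∪out(6)=∅
  fail(14) 'da': from fail(6)=0 chase 'a': 0 ⇒ 1;  out=∅∪out(1)=∅
  fail(20) 'bb': from fail(19)=0 chase 'b': 0 ⇒ 19;  out=∅∪out(19)=∅
  fail(22) 'ac': from fail(1)=0 chase 'c': 0 ⇒ 10;  out=∅∪out(10)=∅
  fail(24) 'ad': from fail(1)=0 chase 'd': 0 ⇒ 6;  out=∅∪out(6)=∅
  fail(3) 'abb': from fail(2)=19 chase 'b': 19 ⇒ 20;  out=∅∪out(20)=∅
  fail(8) 'ddc': from fail(7)=6 chase 'c': 6→0 ⇒ 10;  out=∅∪out(10)=∅
  fail(12) 'cdb': from fail(11)=6 chase 'b': 6→0 ⇒ 19;  out=∅∪out(19)=∅
  fail(15) 'dad': from fail(14)=1 chase 'd': 1 ⇒ 24;  out=∅∪out(24)=∅
  fail(21) 'bba': from fail(20)=19 chase 'a': 19→0 ⇒ 1;  out={4}∪out(1)={4}
  fail(23) 'acd': from fail(22)=10 chase 'd': 10 ⇒ 11;  out={5}∪out(11)={5}
  fail(25) 'add': from fail(24)=6 chase 'd': 6 ⇒ 7;  out=∅∪out(7)=∅
  fail(4) 'abbd': from fail(3)=20 chase 'd': 20→19→0 ⇒ 6;  out=∅∪out(6)=∅
  fail(9) 'ddca': from fail(8)=10 chase 'a': 10→0 ⇒ 1;  out={1}∪out(1)={1}
  fail(13) 'cdba': from fail(12)=19 chase 'a': 19→0 ⇒ 1;  out={2}∪out(1)={2}
  fail(16) 'dadd': from fail(15)=24 chase 'd': 24 ⇒ 25;  out=∅∪out(25)=∅
  fail(26) 'addc': from fail(25)=7 chase 'c': 7 ⇒ 8;  out=∅∪out(8)=∅
  fail(5) 'abbda': from fail(4)=6 chase 'a': 6 ⇒ 14;  out={0}∪out(14)={0}
  fail(17) 'daddc': from fail(16)=25 chase 'c': 25 ⇒ 26;  out=∅∪out(26)=∅
  fail(27) 'addcc': from fail(26)=8 chase 'c': 8→10→0 ⇒ 10;  out={6}∪out(10)={6}
  fail(18) 'daddcc': from fail(17)=26 chase 'c': 26 ⇒ 27;  out={3}∪out(27)={3,6}

Text stream:
pos 0 'b': at 19
pos 1 'b': at 20
pos 2 'a': at 21  ** P4@[0:2]
pos 3 'd': at 24 (via fail)
pos 4 'd': at 25
pos 5 'b': at 19 (via fail)
pos 6 'a': at 1 (via fail)
pos 7 'd': at 24
pos 8 'c': at 10 (via fail)
pos 9 'c': at 10 (via fail)
pos 10 'd': at 11
pos 11 'd': at 7 (via fail)
pos 12 'c': at 8
pos 13 'a': at 9  ** P1@[10:13]
pos 14 'd': at 24 (via fail)
pos 15 'b': at 19 (via fail)
pos 16 'c': at 10 (via fail)
pos 17 'a': at 1 (via fail)
pos 18 'b': at 2
pos 19 'b': at 3
pos 20 'a': at 21 (via fail)  ** P4@[18:20]
pos 21 'a': at 1 (via fail)
pos 22 'c': at 22
pos 23 'd': at 23  ** P5@[21:23]
pos 24 'c': at 10 (via fail)
pos 25 'd': at 11
pos 26 'b': at 12
pos 27 'a': at 13  ** P2@[24:27]
pos 28 'd': at 24 (via fail)
pos 29 'd': at 25
pos 30 'd': at 7 (via fail)
pos 31 'd': at 7 (via fail)
pos 32 'a': at 14 (via fail)
pos 33 'b': at 2 (via fail)
pos 34 'b': at 3
pos 35 'd': at 4
pos 36 'a': at 5  ** P0@[32:36]
pos 37 'c': at 22 (via fail)
pos 38 'a': at 1 (via fail)
pos 39 'a': at 1 (via fail)
pos 40 'b': at 2
pos 41 'b': at 3
pos 42 'd': at 4
pos 43 'c': at 10 (via fail)
pos 44 'c': at 10 (via fail)
pos 45 'c': at 10 (via fail)
pos 46 'a': at 1 (via fail)
pos 47 'b': at 2
pos 48 'b': at 3
pos 49 'd': at 4
pos 50 'a': at 5  ** P0@[46:50]
pos 51 'b': at 2 (via fail)
pos 52 'b': at 3
pos 53 'a': at 21 (via fail)  ** P4@[51:53]
pos 54 'd': at 24 (via fail)
pos 55 'a': at 14 (via fail)
pos 56 'd': at 15
pos 57 'a': at 14 (via fail)
pos 58 'd': at 15
pos 59 'd': at 16
pos 60 'c': at 17
pos 61 'c': at 18  ** P3@[56:61],P6@[57:61]
pos 62 'a': at 1 (via fail)
pos 63 'd': at 24
pos 64 'd': at 25
pos 65 'c': at 26
pos 66 'c': at 27  ** P6@[62:66]
pos 67 'c': at 10 (via fail)
pos 68 'd': at 11
pos 69 'b': at 12
pos 70 'a': at 13  ** P2@[67:70]
pos 71 'd': at 24 (via fail)
pos 72 'b': at 19 (via fail)
pos 73 'c': at 10 (via fail)
pos 74 'd': at 11

All matches (sorted): [[2,4],[13,1],[20,4],[23,5],[27,2],[36,0],[50,0],[53,4],[61,3],[61,6],[66,6],[70,2]]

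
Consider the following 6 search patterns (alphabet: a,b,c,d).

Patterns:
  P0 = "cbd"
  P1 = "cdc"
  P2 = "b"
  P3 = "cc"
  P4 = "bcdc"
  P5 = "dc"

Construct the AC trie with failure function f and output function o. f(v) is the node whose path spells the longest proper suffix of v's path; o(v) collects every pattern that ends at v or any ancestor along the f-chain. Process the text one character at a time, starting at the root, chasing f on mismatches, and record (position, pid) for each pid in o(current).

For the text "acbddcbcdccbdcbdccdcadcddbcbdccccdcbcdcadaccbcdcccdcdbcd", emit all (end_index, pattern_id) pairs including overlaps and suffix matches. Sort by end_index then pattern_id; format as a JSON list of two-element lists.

Build:
Trie nodes:
  n0 'ε': b→6 c→1 d→11
  n1 'c': b→2 c→7 d→4
  n2 'cb': d→3
  n3 'cbd': ·  [P0 ends]
  n4 'cd': c→5
  n5 'cdc': ·  [P1 ends]
  n6 'b': c→8  [P2 ends]
  n7 'cc': ·  [P3 ends]
  n8 'bc': d→9
  n9 'bcd': c→10
  n10 'bcdc': ·  [P4 ends]
  n11 'd': c→12
  n12 'dc': ·  [P5 ends]

BFS fail/out derivation:
  n1('c'): parent n0 fail=0; on 'c' 0 → fail=0;  out ∅∪∅=∅
  n6('b'): parent n0 fail=0; on 'b' 0 → fail=0;  out {2}∪∅={2}
  n11('d'): parent n0 fail=0; on 'd' 0 → fail=0;  out ∅∪∅=∅
  n2('cb'): parent n1 fail=0; on 'b' 0 → fail=6;  out ∅∪{2}={2}
  n4('cd'): parent n1 fail=0; on 'd' 0 → fail=11;  out ∅∪∅=∅
  n7('cc'): parent n1 fail=0; on 'c' 0 → fail=1;  out {3}∪∅={3}
  n8('bc'): parent n6 fail=0; on 'c' 0 → fail=1;  out ∅∪∅=∅
  n12('dc'): parent n11 fail=0; on 'c' 0 → fail=1;  out {5}∪∅={5}
  n3('cbd'): parent n2 fail=6; on 'd' 6→0 → fail=11;  out {0}∪∅={0}
  n5('cdc'): parent n4 fail=11; on 'c' 11 → fail=12;  out {1}∪{5}={1,5}
  n9('bcd'): parent n8 fail=1; on 'd' 1 → fail=4;  out ∅∪∅=∅
  n10('bcdc'): parent n9 fail=4; on 'c' 4 → fail=5;  out {4}∪{1,5}={1,4,5}

Scan:
i=0 'a': node 0→0
i=1 'c': node 0→1
i=2 'b': node 1→2  → match P2@[2:2]
i=3 'd': node 2→3  → match P0@[1:3]
i=4 'd': node 3→11 (fail-walked)
i=5 'c': node 11→12  → match P5@[4:5]
i=6 'b': node 12→2 (fail-walked)  → match P2@[6:6]
i=7 'c': node 2→8 (fail-walked)
i=8 'd': node 8→9
i=9 'c': node 9→10  → match P1@[7:9],P4@[6:9],P5@[8:9]
i=10 'c': node 10→7 (fail-walked)  → match P3@[9:10]
i=11 'b': node 7→2 (fail-walked)  → match P2@[11:11]
i=12 'd': node 2→3  → match P0@[10:12]
i=13 'c': node 3→12 (fail-walked)  → match P5@[12:13]
i=14 'b': node 12→2 (fail-walked)  → match P2@[14:14]
i=15 'd': node 2→3  → match P0@[13:15]
i=16 'c': node 3→12 (fail-walked)  → match P5@[15:16]
i=17 'c': node 12→7 (fail-walked)  → match P3@[16:17]
i=18 'd': node 7→4 (fail-walked)
i=19 'c': node 4→5  → match P1@[17:19],P5@[18:19]
i=20 'a': node 5→0 (fail-walked)
i=21 'd': node 0→11
i=22 'c': node 11→12  → match P5@[21:22]
i=23 'd': node 12→4 (fail-walked)
i=24 'd': node 4→11 (fail-walked)
i=25 'b': node 11→6 (fail-walked)  → match P2@[25:25]
i=26 'c': node 6→8
i=27 'b': node 8→2 (fail-walked)  → match P2@[27:27]
i=28 'd': node 2→3  → match P0@[26:28]
i=29 'c': node 3→12 (fail-walked)  → match P5@[28:29]
i=30 'c': node 12→7 (fail-walked)  → match P3@[29:30]
i=31 'c': node 7→7 (fail-walked)  → match P3@[30:31]
i=32 'c': node 7→7 (fail-walked)  → match P3@[31:32]
i=33 'd': node 7→4 (fail-walked)
i=34 'c': node 4→5  → match P1@[32:34],P5@[33:34]
i=35 'b': node 5→2 (fail-walked)  → match P2@[35:35]
i=36 'c': node 2→8 (fail-walked)
i=37 'd': node 8→9
i=38 'c': node 9→10  → match P1@[36:38],P4@[35:38],P5@[37:38]
i=39 'a': node 10→0 (fail-walked)
i=40 'd': node 0→11
i=41 'a': node 11→0 (fail-walked)
i=42 'c': node 0→1
i=43 'c': node 1→7  → match P3@[42:43]
i=44 'b': node 7→2 (fail-walked)  → match P2@[44:44]
i=45 'c': node 2→8 (fail-walked)
i=46 'd': node 8→9
i=47 'c': node 9→10  → match P1@[45:47],P4@[44:47],P5@[46:47]
i=48 'c': node 10→7 (fail-walked)  → match P3@[47:48]
i=49 'c': node 7→7 (fail-walked)  → match P3@[48:49]
i=50 'd': node 7→4 (fail-walked)
i=51 'c': node 4→5  → match P1@[49:51],P5@[50:51]
i=52 'd': node 5→4 (fail-walked)
i=53 'b': node 4→6 (fail-walked)  → match P2@[53:53]
i=54 'c': node 6→8
i=55 'd': node 8→9

Result: [[2,2],[3,0],[5,5],[6,2],[9,1],[9,4],[9,5],[10,3],[11,2],[12,0],[13,5],[14,2],[15,0],[16,5],[17,3],[19,1],[19,5],[22,5],[25,2],[27,2],[28,0],[29,5],[30,3],[31,3],[32,3],[34,1],[34,5],[35,2],[38,1],[38,4],[38,5],[43,3],[44,2],[47,1],[47,4],[47,5],[48,3],[49,3],[51,1],[51,5],[53,2]]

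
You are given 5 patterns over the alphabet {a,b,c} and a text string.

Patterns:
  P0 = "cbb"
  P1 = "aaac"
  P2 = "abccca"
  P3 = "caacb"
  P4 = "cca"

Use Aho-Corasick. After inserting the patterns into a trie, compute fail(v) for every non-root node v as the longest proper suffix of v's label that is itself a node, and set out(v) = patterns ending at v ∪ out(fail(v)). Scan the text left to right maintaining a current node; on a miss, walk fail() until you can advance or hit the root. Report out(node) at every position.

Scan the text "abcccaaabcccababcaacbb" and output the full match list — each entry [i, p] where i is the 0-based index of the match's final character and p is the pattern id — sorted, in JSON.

Build automaton:
Trie nodes:
  n0 'ε': a→4 c→1
  n1 'c': a→13 b→2 c→17
  n2 'cb': b→3
  n3 'cbb': ·  ←P0
  n4 'a': a→5 b→8
  n5 'aa': a→6
  n6 'aaa': c→7
  n7 'aaac': ·  ←P1
  n8 'ab': c→9
  n9 'abc': c→10
  n10 'abcc': c→11
  n11 'abccc': a→12
  n12 'abccca': ·  ←P2
  n13 'ca': a→14
  n14 'caa': c→15
  n15 'caac': b→16
  n16 'caacb': ·  ←P3
  n17 'cc': a→18
  n18 'cca': ·  ←P4

BFS fail/out derivation:
  n1('c'): parent n0 fail=0; on 'c' 0 → fail=0;  out ∅∪∅=∅
  n4('a'): parent n0 fail=0; on 'a' 0 → fail=0;  out ∅∪∅=∅
  n2('cb'): parent n1 fail=0; on 'b' 0 → fail=0;  out ∅∪∅=∅
  n5('aa'): parent n4 fail=0; on 'a' 0 → fail=4;  out ∅∪∅=∅
  n8('ab'): parent n4 fail=0; on 'b' 0 → fail=0;  out ∅∪∅=∅
  n13('ca'): parent n1 fail=0; on 'a' 0 → fail=4;  out ∅∪∅=∅
  n17('cc'): parent n1 fail=0; on 'c' 0 → fail=1;  out ∅∪∅=∅
  n3('cbb'): parent n2 fail=0; on 'b' 0 → fail=0;  out {0}∪∅={0}
  n6('aaa'): parent n5 fail=4; on 'a' 4 → fail=5;  out ∅∪∅=∅
  n9('abc'): parent n8 fail=0; on 'c' 0 → fail=1;  out ∅∪∅=∅
  n14('caa'): parent n13 fail=4; on 'a' 4 → fail=5;  out ∅∪∅=∅
  n18('cca'): parent n17 fail=1; on 'a' 1 → fail=13;  out {4}∪∅={4}
  n7('aaac'): parent n6 fail=5; on 'c' 5→4→0 → fail=1;  out {1}∪∅={1}
  n10('abcc'): parent n9 fail=1; on 'c' 1 → fail=17;  out ∅∪∅=∅
  n15('caac'): parent n14 fail=5; on 'c' 5→4→0 → fail=1;  out ∅∪∅=∅
  n11('abccc'): parent n10 fail=17; on 'c' 17→1 → fail=17;  out ∅∪∅=∅
  n16('caacb'): parent n15 fail=1; on 'b' 1 → fail=2;  out {3}∪∅={3}
  n12('abccca'): parent n11 fail=17; on 'a' 17 → fail=18;  out {2}∪{4}={2,4}

Run:
[0] read 'a'  n0⇒n4
[1] read 'b'  n4⇒n8
[2] read 'c'  n8⇒n9
[3] read 'c'  n9⇒n10
[4] read 'c'  n10⇒n11
[5] read 'a'  n11⇒n12  emit P2@[0:5],P4@[3:5]
[6] read 'a'  n12⇒n14 ·f
[7] read 'a'  n14⇒n6 ·f
[8] read 'b'  n6⇒n8 ·f
[9] read 'c'  n8⇒n9
[10] read 'c'  n9⇒n10
[11] read 'c'  n10⇒n11
[12] read 'a'  n11⇒n12  emit P2@[7:12],P4@[10:12]
[13] read 'b'  n12⇒n8 ·f
[14] read 'a'  n8⇒n4 ·f
[15] read 'b'  n4⇒n8
[16] read 'c'  n8⇒n9
[17] read 'a'  n9⇒n13 ·f
[18] read 'a'  n13⇒n14
[19] read 'c'  n14⇒n15
[20] read 'b'  n15⇒n16  emit P3@[16:20]
[21] read 'b'  n16⇒n3 ·f  emit P0@[19:21]

Matches: [[5,2],[5,4],[12,2],[12,4],[20,3],[21,0]]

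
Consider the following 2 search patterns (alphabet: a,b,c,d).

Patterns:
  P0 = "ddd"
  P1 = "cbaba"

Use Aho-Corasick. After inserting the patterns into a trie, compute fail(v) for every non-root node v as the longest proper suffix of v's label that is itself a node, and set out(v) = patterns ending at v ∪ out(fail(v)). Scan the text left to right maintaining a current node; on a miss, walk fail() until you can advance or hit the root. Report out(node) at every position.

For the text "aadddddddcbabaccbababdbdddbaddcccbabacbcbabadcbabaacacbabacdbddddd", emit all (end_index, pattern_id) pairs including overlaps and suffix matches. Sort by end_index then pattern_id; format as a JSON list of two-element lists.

Build automaton:
Trie nodes:
  0='ε' goto c→4 d→1
  1='d' goto d→2
  2='dd' goto d→3
  3='ddd' goto ·  ←P0
  4='c' goto b→5
  5='cb' goto a→6
  6='cba' goto b→7
  7='cbab' goto a→8
  8='cbaba' goto ·  ←P1

Failure links (BFS by depth):
  fail(1) 'd': from fail(0)=0 chase 'd': 0 ⇒ 0;  out=∅∪out(0)=∅
  fail(4) 'c': from fail(0)=0 chase 'c': 0 ⇒ 0;  out=∅∪out(0)=∅
  fail(2) 'dd': from fail(1)=0 chase 'd': 0 ⇒ 1;  out=∅∪out(1)=∅
  fail(5) 'cb': from fail(4)=0 chase 'b': 0 ⇒ 0;  out=∅∪out(0)=∅
  fail(3) 'ddd': from fail(2)=1 chase 'd': 1 ⇒ 2;  out={0}∪out(2)={0}
  fail(6) 'cba': from fail(5)=0 chase 'a': 0 ⇒ 0;  out=∅∪out(0)=∅
  fail(7) 'cbab': from fail(6)=0 chase 'b': 0 ⇒ 0;  out=∅∪out(0)=∅
  fail(8) 'cbaba': from fail(7)=0 chase 'a': 0 ⇒ 0;  out={1}∪out(0)={1}

Scan:
pos 0 'a': at 0
pos 1 'a': at 0
pos 2 'd': at 1
pos 3 'd': at 2
pos 4 'd': at 3  → match P0@[2:4]
pos 5 'd': at 3 (fail-walked)  → match P0@[3:5]
pos 6 'd': at 3 (fail-walked)  → match P0@[4:6]
pos 7 'd': at 3 (fail-walked)  → match P0@[5:7]
pos 8 'd': at 3 (fail-walked)  → match P0@[6:8]
pos 9 'c': at 4 (fail-walked)
pos 10 'b': at 5
pos 11 'a': at 6
pos 12 'b': at 7
pos 13 'a': at 8  → match P1@[9:13]
pos 14 'c': at 4 (fail-walked)
pos 15 'c': at 4 (fail-walked)
pos 16 'b': at 5
pos 17 'a': at 6
pos 18 'b': at 7
pos 19 'a': at 8  → match P1@[15:19]
pos 20 'b': at 0 (fail-walked)
pos 21 'd': at 1
pos 22 'b': at 0 (fail-walked)
pos 23 'd': at 1
pos 24 'd': at 2
pos 25 'd': at 3  → match P0@[23:25]
pos 26 'b': at 0 (fail-walked)
pos 27 'a': at 0
pos 28 'd': at 1
pos 29 'd': at 2
pos 30 'c': at 4 (fail-walked)
pos 31 'c': at 4 (fail-walked)
pos 32 'c': at 4 (fail-walked)
pos 33 'b': at 5
pos 34 'a': at 6
pos 35 'b': at 7
pos 36 'a': at 8  → match P1@[32:36]
pos 37 'c': at 4 (fail-walked)
pos 38 'b': at 5
pos 39 'c': at 4 (fail-walked)
pos 40 'b': at 5
pos 41 'a': at 6
pos 42 'b': at 7
pos 43 'a': at 8  → match P1@[39:43]
pos 44 'd': at 1 (fail-walked)
pos 45 'c': at 4 (fail-walked)
pos 46 'b': at 5
pos 47 'a': at 6
pos 48 'b': at 7
pos 49 'a': at 8  → match P1@[45:49]
pos 50 'a': at 0 (fail-walked)
pos 51 'c': at 4
pos 52 'a': at 0 (fail-walked)
pos 53 'c': at 4
pos 54 'b': at 5
pos 55 'a': at 6
pos 56 'b': at 7
pos 57 'a': at 8  → match P1@[53:57]
pos 58 'c': at 4 (fail-walked)
pos 59 'd': at 1 (fail-walked)
pos 60 'b': at 0 (fail-walked)
pos 61 'd': at 1
pos 62 'd': at 2
pos 63 'd': at 3  → match P0@[61:63]
pos 64 'd': at 3 (fail-walked)  → match P0@[62:64]
pos 65 'd': at 3 (fail-walked)  → match P0@[63:65]

Result: [[4,0],[5,0],[6,0],[7,0],[8,0],[13,1],[19,1],[25,0],[36,1],[43,1],[49,1],[57,1],[63,0],[64,0],[65,0]]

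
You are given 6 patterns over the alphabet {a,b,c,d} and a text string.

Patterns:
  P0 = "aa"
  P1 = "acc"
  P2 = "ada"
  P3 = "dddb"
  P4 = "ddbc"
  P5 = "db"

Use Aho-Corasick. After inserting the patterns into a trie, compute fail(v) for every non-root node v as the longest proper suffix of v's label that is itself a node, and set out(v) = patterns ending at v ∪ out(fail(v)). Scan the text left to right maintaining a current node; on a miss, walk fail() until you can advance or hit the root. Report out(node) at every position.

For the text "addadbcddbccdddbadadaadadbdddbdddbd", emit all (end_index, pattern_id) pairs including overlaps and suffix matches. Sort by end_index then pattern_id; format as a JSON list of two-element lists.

Construct AC machine:
Trie nodes:
  0='ε' goto a→1 d→7
  1='a' goto a→2 c→3 d→5
  2='aa' goto ·  ←P0
  3='ac' goto c→4
  4='acc' goto ·  ←P1
  5='ad' goto a→6
  6='ada' goto ·  ←P2
  7='d' goto b→13 d→8
  8='dd' goto b→11 d→9
  9='ddd' goto b→10
  10='dddb' goto ·  ←P3
  11='ddb' goto c→12
  12='ddbc' goto ·  ←P4
  13='db' goto ·  ←P5

Failure links (BFS by depth):
  n1('a'): parent n0 fail=0; on 'a' 0 → fail=0;  out ∅∪∅=∅
  n7('d'): parent n0 fail=0; on 'd' 0 → fail=0;  out ∅∪∅=∅
  n2('aa'): parent n1 fail=0; on 'a' 0 → fail=1;  out {0}∪∅={0}
  n3('ac'): parent n1 fail=0; on 'c' 0 → fail=0;  out ∅∪∅=∅
  n5('ad'): parent n1 fail=0; on 'd' 0 → fail=7;  out ∅∪∅=∅
  n8('dd'): parent n7 fail=0; on 'd' 0 → fail=7;  out ∅∪∅=∅
  n13('db'): parent n7 fail=0; on 'b' 0 → fail=0;  out {5}∪∅={5}
  n4('acc'): parent n3 fail=0; on 'c' 0 → fail=0;  out {1}∪∅={1}
  n6('ada'): parent n5 fail=7; on 'a' 7→0 → fail=1;  out {2}∪∅={2}
  n9('ddd'): parent n8 fail=7; on 'd' 7 → fail=8;  out ∅∪∅=∅
  n11('ddb'): parent n8 fail=7; on 'b' 7 → fail=13;  out ∅∪{5}={5}
  n10('dddb'): parent n9 fail=8; on 'b' 8 → fail=11;  out {3}∪{5}={3,5}
  n12('ddbc'): parent n11 fail=13; on 'c' 13→0 → fail=0;  out {4}∪∅={4}

Text stream:
[0] read 'a'  n0⇒n1
[1] read 'd'  n1⇒n5
[2] read 'd'  n5⇒n8 (fail-walked)
[3] read 'a'  n8⇒n1 (fail-walked)
[4] read 'd'  n1⇒n5
[5] read 'b'  n5⇒n13 (fail-walked)  ** P5@[4:5]
[6] read 'c'  n13⇒n0 (fail-walked)
[7] read 'd'  n0⇒n7
[8] read 'd'  n7⇒n8
[9] read 'b'  n8⇒n11  ** P5@[8:9]
[10] read 'c'  n11⇒n12  ** P4@[7:10]
[11] read 'c'  n12⇒n0 (fail-walked)
[12] read 'd'  n0⇒n7
[13] read 'd'  n7⇒n8
[14] read 'd'  n8⇒n9
[15] read 'b'  n9⇒n10  ** P3@[12:15],P5@[14:15]
[16] read 'a'  n10⇒n1 (fail-walked)
[17] read 'd'  n1⇒n5
[18] read 'a'  n5⇒n6  ** P2@[16:18]
[19] read 'd'  n6⇒n5 (fail-walked)
[20] read 'a'  n5⇒n6  ** P2@[18:20]
[21] read 'a'  n6⇒n2 (fail-walked)  ** P0@[20:21]
[22] read 'd'  n2⇒n5 (fail-walked)
[23] read 'a'  n5⇒n6  ** P2@[21:23]
[24] read 'd'  n6⇒n5 (fail-walked)
[25] read 'b'  n5⇒n13 (fail-walked)  ** P5@[24:25]
[26] read 'd'  n13⇒n7 (fail-walked)
[27] read 'd'  n7⇒n8
[28] read 'd'  n8⇒n9
[29] read 'b'  n9⇒n10  ** P3@[26:29],P5@[28:29]
[30] read 'd'  n10⇒n7 (fail-walked)
[31] read 'd'  n7⇒n8
[32] read 'd'  n8⇒n9
[33] read 'b'  n9⇒n10  ** P3@[30:33],P5@[32:33]
[34] read 'd'  n10⇒n7 (fail-walked)

Matches: [[5,5],[9,5],[10,4],[15,3],[15,5],[18,2],[20,2],[21,0],[23,2],[25,5],[29,3],[29,5],[33,3],[33,5]]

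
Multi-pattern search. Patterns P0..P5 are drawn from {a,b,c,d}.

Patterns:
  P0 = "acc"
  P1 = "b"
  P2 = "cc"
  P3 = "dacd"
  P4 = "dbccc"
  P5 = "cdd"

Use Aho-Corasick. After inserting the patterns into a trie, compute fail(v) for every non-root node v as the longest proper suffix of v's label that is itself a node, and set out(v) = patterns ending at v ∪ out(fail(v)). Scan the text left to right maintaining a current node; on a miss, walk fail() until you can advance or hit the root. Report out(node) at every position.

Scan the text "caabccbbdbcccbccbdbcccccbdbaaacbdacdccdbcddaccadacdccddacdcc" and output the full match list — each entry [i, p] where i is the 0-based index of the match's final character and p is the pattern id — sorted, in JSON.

Construct AC machine:
Trie (insert patterns):
  n0 'ε': a→1 b→4 c→5 d→7
  n1 'a': c→2
  n2 'ac': c→3
  n3 'acc': ·  [P0 ends]
  n4 'b': ·  [P1 ends]
  n5 'c': c→6 d→15
  n6 'cc': ·  [P2 ends]
  n7 'd': a→8 b→11
  n8 'da': c→9
  n9 'dac': d→10
  n10 'dacd': ·  [P3 ends]
  n11 'db': c→12
  n12 'dbc': c→13
  n13 'dbcc': c→14
  n14 'dbccc': ·  [P4 ends]
  n15 'cd': d→16
  n16 'cdd': ·  [P5 ends]

Failure links (BFS by depth):
  n1('a'): parent n0 fail=0; on 'a' 0 → fail=0;  out ∅∪∅=∅
  n4('b'): parent n0 fail=0; on 'b' 0 → fail=0;  out {1}∪∅={1}
  n5('c'): parent n0 fail=0; on 'c' 0 → fail=0;  out ∅∪∅=∅
  n7('d'): parent n0 fail=0; on 'd' 0 → fail=0;  out ∅∪∅=∅
  n2('ac'): parent n1 fail=0; on 'c' 0 → fail=5;  out ∅∪∅=∅
  n6('cc'): parent n5 fail=0; on 'c' 0 → fail=5;  out {2}∪∅={2}
  n8('da'): parent n7 fail=0; on 'a' 0 → fail=1;  out ∅∪∅=∅
  n11('db'): parent n7 fail=0; on 'b' 0 → fail=4;  out ∅∪{1}={1}
  n15('cd'): parent n5 fail=0; on 'd' 0 → fail=7;  out ∅∪∅=∅
  n3('acc'): parent n2 fail=5; on 'c' 5 → fail=6;  out {0}∪{2}={0,2}
  n9('dac'): parent n8 fail=1; on 'c' 1 → fail=2;  out ∅∪∅=∅
  n12('dbc'): parent n11 fail=4; on 'c' 4→0 → fail=5;  out ∅∪∅=∅
  n16('cdd'): parent n15 fail=7; on 'd' 7→0 → fail=7;  out {5}∪∅={5}
  n10('dacd'): parent n9 fail=2; on 'd' 2→5 → fail=15;  out {3}∪∅={3}
  n13('dbcc'): parent n12 fail=5; on 'c' 5 → fail=6;  out ∅∪{2}={2}
  n14('dbccc'): parent n13 fail=6; on 'c' 6→5 → fail=6;  out {4}∪{2}={2,4}

Scan:
i=0 'c': node 0→5
i=1 'a': node 5→1 (fail-walked)
i=2 'a': node 1→1 (fail-walked)
i=3 'b': node 1→4 (fail-walked)  emit P1@[3:3]
i=4 'c': node 4→5 (fail-walked)
i=5 'c': node 5→6  emit P2@[4:5]
i=6 'b': node 6→4 (fail-walked)  emit P1@[6:6]
i=7 'b': node 4→4 (fail-walked)  emit P1@[7:7]
i=8 'd': node 4→7 (fail-walked)
i=9 'b': node 7→11  emit P1@[9:9]
i=10 'c': node 11→12
i=11 'c': node 12→13  emit P2@[10:11]
i=12 'c': node 13→14  emit P2@[11:12],P4@[8:12]
i=13 'b': node 14→4 (fail-walked)  emit P1@[13:13]
i=14 'c': node 4→5 (fail-walked)
i=15 'c': node 5→6  emit P2@[14:15]
i=16 'b': node 6→4 (fail-walked)  emit P1@[16:16]
i=17 'd': node 4→7 (fail-walked)
i=18 'b': node 7→11  emit P1@[18:18]
i=19 'c': node 11→12
i=20 'c': node 12→13  emit P2@[19:20]
i=21 'c': node 13→14  emit P2@[20:21],P4@[17:21]
i=22 'c': node 14→6 (fail-walked)  emit P2@[21:22]
i=23 'c': node 6→6 (fail-walked)  emit P2@[22:23]
i=24 'b': node 6→4 (fail-walked)  emit P1@[24:24]
i=25 'd': node 4→7 (fail-walked)
i=26 'b': node 7→11  emit P1@[26:26]
i=27 'a': node 11→1 (fail-walked)
i=28 'a': node 1→1 (fail-walked)
i=29 'a': node 1→1 (fail-walked)
i=30 'c': node 1→2
i=31 'b': node 2→4 (fail-walked)  emit P1@[31:31]
i=32 'd': node 4→7 (fail-walked)
i=33 'a': node 7→8
i=34 'c': node 8→9
i=35 'd': node 9→10  emit P3@[32:35]
i=36 'c': node 10→5 (fail-walked)
i=37 'c': node 5→6  emit P2@[36:37]
i=38 'd': node 6→15 (fail-walked)
i=39 'b': node 15→11 (fail-walked)  emit P1@[39:39]
i=40 'c': node 11→12
i=41 'd': node 12→15 (fail-walked)
i=42 'd': node 15→16  emit P5@[40:42]
i=43 'a': node 16→8 (fail-walked)
i=44 'c': node 8→9
i=45 'c': node 9→3 (fail-walked)  emit P0@[43:45],P2@[44:45]
i=46 'a': node 3→1 (fail-walked)
i=47 'd': node 1→7 (fail-walked)
i=48 'a': node 7→8
i=49 'c': node 8→9
i=50 'd': node 9→10  emit P3@[47:50]
i=51 'c': node 10→5 (fail-walked)
i=52 'c': node 5→6  emit P2@[51:52]
i=53 'd': node 6→15 (fail-walked)
i=54 'd': node 15→16  emit P5@[52:54]
i=55 'a': node 16→8 (fail-walked)
i=56 'c': node 8→9
i=57 'd': node 9→10  emit P3@[54:57]
i=58 'c': node 10→5 (fail-walked)
i=59 'c': node 5→6  emit P2@[58:59]

Matches: [[3,1],[5,2],[6,1],[7,1],[9,1],[11,2],[12,2],[12,4],[13,1],[15,2],[16,1],[18,1],[20,2],[21,2],[21,4],[22,2],[23,2],[24,1],[26,1],[31,1],[35,3],[37,2],[39,1],[42,5],[45,0],[45,2],[50,3],[52,2],[54,5],[57,3],[59,2]]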